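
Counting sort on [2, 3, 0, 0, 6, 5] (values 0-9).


Input: [2, 3, 0, 0, 6, 5]
Counts: [2, 0, 1, 1, 0, 1, 1, 0, 0, 0]

Sorted: [0, 0, 2, 3, 5, 6]


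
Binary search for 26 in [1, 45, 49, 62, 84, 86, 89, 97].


Step 1: lo=0, hi=7, mid=3, val=62
Step 2: lo=0, hi=2, mid=1, val=45
Step 3: lo=0, hi=0, mid=0, val=1

Not found


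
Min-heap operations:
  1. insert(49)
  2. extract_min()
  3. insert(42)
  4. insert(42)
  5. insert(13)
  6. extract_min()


insert(49) -> [49]
extract_min()->49, []
insert(42) -> [42]
insert(42) -> [42, 42]
insert(13) -> [13, 42, 42]
extract_min()->13, [42, 42]

Final heap: [42, 42]


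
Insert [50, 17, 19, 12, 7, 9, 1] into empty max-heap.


Insert 50: [50]
Insert 17: [50, 17]
Insert 19: [50, 17, 19]
Insert 12: [50, 17, 19, 12]
Insert 7: [50, 17, 19, 12, 7]
Insert 9: [50, 17, 19, 12, 7, 9]
Insert 1: [50, 17, 19, 12, 7, 9, 1]

Final heap: [50, 17, 19, 12, 7, 9, 1]


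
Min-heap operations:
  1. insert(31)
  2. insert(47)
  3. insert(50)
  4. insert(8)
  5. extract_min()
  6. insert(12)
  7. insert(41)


insert(31) -> [31]
insert(47) -> [31, 47]
insert(50) -> [31, 47, 50]
insert(8) -> [8, 31, 50, 47]
extract_min()->8, [31, 47, 50]
insert(12) -> [12, 31, 50, 47]
insert(41) -> [12, 31, 50, 47, 41]

Final heap: [12, 31, 50, 47, 41]


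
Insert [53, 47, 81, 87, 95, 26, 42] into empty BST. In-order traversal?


Insert 53: root
Insert 47: L from 53
Insert 81: R from 53
Insert 87: R from 53 -> R from 81
Insert 95: R from 53 -> R from 81 -> R from 87
Insert 26: L from 53 -> L from 47
Insert 42: L from 53 -> L from 47 -> R from 26

In-order: [26, 42, 47, 53, 81, 87, 95]


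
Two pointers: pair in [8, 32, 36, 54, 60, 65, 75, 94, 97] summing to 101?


lo=0(8)+hi=8(97)=105
lo=0(8)+hi=7(94)=102
lo=0(8)+hi=6(75)=83
lo=1(32)+hi=6(75)=107
lo=1(32)+hi=5(65)=97
lo=2(36)+hi=5(65)=101

Yes: 36+65=101


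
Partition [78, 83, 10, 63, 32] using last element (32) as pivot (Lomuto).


Pivot: 32
  10 <= 32: swap -> [10, 83, 78, 63, 32]
Place pivot at 1: [10, 32, 78, 63, 83]

Partitioned: [10, 32, 78, 63, 83]


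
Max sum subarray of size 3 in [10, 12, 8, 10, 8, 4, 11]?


[0:3]: 30
[1:4]: 30
[2:5]: 26
[3:6]: 22
[4:7]: 23

Max: 30 at [0:3]


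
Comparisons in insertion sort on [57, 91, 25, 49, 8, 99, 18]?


Algorithm: insertion sort
Input: [57, 91, 25, 49, 8, 99, 18]
Sorted: [8, 18, 25, 49, 57, 91, 99]

17


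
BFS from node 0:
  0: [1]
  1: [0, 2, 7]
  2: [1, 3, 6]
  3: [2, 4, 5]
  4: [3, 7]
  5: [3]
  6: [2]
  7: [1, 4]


Visit 0, enqueue [1]
Visit 1, enqueue [2, 7]
Visit 2, enqueue [3, 6]
Visit 7, enqueue [4]
Visit 3, enqueue [5]
Visit 6, enqueue []
Visit 4, enqueue []
Visit 5, enqueue []

BFS order: [0, 1, 2, 7, 3, 6, 4, 5]


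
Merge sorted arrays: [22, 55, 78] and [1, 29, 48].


Take 1 from B
Take 22 from A
Take 29 from B
Take 48 from B

Merged: [1, 22, 29, 48, 55, 78]


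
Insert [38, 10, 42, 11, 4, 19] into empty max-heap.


Insert 38: [38]
Insert 10: [38, 10]
Insert 42: [42, 10, 38]
Insert 11: [42, 11, 38, 10]
Insert 4: [42, 11, 38, 10, 4]
Insert 19: [42, 11, 38, 10, 4, 19]

Final heap: [42, 11, 38, 10, 4, 19]


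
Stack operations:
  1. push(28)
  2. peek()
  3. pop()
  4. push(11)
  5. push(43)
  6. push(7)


push(28) -> [28]
peek()->28
pop()->28, []
push(11) -> [11]
push(43) -> [11, 43]
push(7) -> [11, 43, 7]

Final stack: [11, 43, 7]


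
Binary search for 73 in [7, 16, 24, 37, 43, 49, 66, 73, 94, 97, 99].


Step 1: lo=0, hi=10, mid=5, val=49
Step 2: lo=6, hi=10, mid=8, val=94
Step 3: lo=6, hi=7, mid=6, val=66
Step 4: lo=7, hi=7, mid=7, val=73

Found at index 7


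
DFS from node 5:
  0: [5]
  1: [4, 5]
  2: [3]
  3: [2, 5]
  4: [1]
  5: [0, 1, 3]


Visit 5, push [3, 1, 0]
Visit 0, push []
Visit 1, push [4]
Visit 4, push []
Visit 3, push [2]
Visit 2, push []

DFS order: [5, 0, 1, 4, 3, 2]


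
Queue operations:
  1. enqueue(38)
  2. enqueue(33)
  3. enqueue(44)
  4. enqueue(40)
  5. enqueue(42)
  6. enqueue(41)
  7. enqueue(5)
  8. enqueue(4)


enqueue(38) -> [38]
enqueue(33) -> [38, 33]
enqueue(44) -> [38, 33, 44]
enqueue(40) -> [38, 33, 44, 40]
enqueue(42) -> [38, 33, 44, 40, 42]
enqueue(41) -> [38, 33, 44, 40, 42, 41]
enqueue(5) -> [38, 33, 44, 40, 42, 41, 5]
enqueue(4) -> [38, 33, 44, 40, 42, 41, 5, 4]

Final queue: [38, 33, 44, 40, 42, 41, 5, 4]


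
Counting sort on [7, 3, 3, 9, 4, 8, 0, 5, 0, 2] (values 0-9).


Input: [7, 3, 3, 9, 4, 8, 0, 5, 0, 2]
Counts: [2, 0, 1, 2, 1, 1, 0, 1, 1, 1]

Sorted: [0, 0, 2, 3, 3, 4, 5, 7, 8, 9]


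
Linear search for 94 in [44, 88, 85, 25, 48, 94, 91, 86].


i=0: 44!=94
i=1: 88!=94
i=2: 85!=94
i=3: 25!=94
i=4: 48!=94
i=5: 94==94 found!

Found at 5, 6 comps


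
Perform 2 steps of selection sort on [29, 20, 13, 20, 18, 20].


Initial: [29, 20, 13, 20, 18, 20]
Step 1: min=13 at 2
  Swap: [13, 20, 29, 20, 18, 20]
Step 2: min=18 at 4
  Swap: [13, 18, 29, 20, 20, 20]

After 2 steps: [13, 18, 29, 20, 20, 20]


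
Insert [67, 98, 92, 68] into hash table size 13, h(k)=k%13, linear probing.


Insert 67: h=2 -> slot 2
Insert 98: h=7 -> slot 7
Insert 92: h=1 -> slot 1
Insert 68: h=3 -> slot 3

Table: [None, 92, 67, 68, None, None, None, 98, None, None, None, None, None]


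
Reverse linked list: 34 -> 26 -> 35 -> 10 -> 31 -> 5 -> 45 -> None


Step 1: curr=34, set curr.next=prev(None) | reversed so far: 34
Step 2: curr=26, set curr.next=prev(34) | reversed so far: 26 -> 34
Step 3: curr=35, set curr.next=prev(26) | reversed so far: 35 -> 26 -> 34
Step 4: curr=10, set curr.next=prev(35) | reversed so far: 10 -> 35 -> 26 -> 34
Step 5: curr=31, set curr.next=prev(10) | reversed so far: 31 -> 10 -> 35 -> 26 -> 34
Step 6: curr=5, set curr.next=prev(31) | reversed so far: 5 -> 31 -> 10 -> 35 -> 26 -> 34
Step 7: curr=45, set curr.next=prev(5) | reversed so far: 45 -> 5 -> 31 -> 10 -> 35 -> 26 -> 34

45 -> 5 -> 31 -> 10 -> 35 -> 26 -> 34 -> None


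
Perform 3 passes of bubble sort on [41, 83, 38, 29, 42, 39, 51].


Initial: [41, 83, 38, 29, 42, 39, 51]
Pass 1: [41, 38, 29, 42, 39, 51, 83] (5 swaps)
Pass 2: [38, 29, 41, 39, 42, 51, 83] (3 swaps)
Pass 3: [29, 38, 39, 41, 42, 51, 83] (2 swaps)

After 3 passes: [29, 38, 39, 41, 42, 51, 83]


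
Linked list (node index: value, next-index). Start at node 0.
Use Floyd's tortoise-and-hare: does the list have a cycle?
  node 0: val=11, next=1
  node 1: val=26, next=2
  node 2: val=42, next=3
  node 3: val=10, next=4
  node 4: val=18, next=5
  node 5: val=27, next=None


Floyd's tortoise (slow, +1) and hare (fast, +2):
  init: slow=0, fast=0
  step 1: slow=1, fast=2
  step 2: slow=2, fast=4
  step 3: fast 4->5->None, no cycle

Cycle: no


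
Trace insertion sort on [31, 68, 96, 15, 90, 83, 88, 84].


Initial: [31, 68, 96, 15, 90, 83, 88, 84]
Insert 68: [31, 68, 96, 15, 90, 83, 88, 84]
Insert 96: [31, 68, 96, 15, 90, 83, 88, 84]
Insert 15: [15, 31, 68, 96, 90, 83, 88, 84]
Insert 90: [15, 31, 68, 90, 96, 83, 88, 84]
Insert 83: [15, 31, 68, 83, 90, 96, 88, 84]
Insert 88: [15, 31, 68, 83, 88, 90, 96, 84]
Insert 84: [15, 31, 68, 83, 84, 88, 90, 96]

Sorted: [15, 31, 68, 83, 84, 88, 90, 96]


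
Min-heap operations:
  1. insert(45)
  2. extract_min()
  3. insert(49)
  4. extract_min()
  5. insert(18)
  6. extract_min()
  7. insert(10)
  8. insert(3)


insert(45) -> [45]
extract_min()->45, []
insert(49) -> [49]
extract_min()->49, []
insert(18) -> [18]
extract_min()->18, []
insert(10) -> [10]
insert(3) -> [3, 10]

Final heap: [3, 10]


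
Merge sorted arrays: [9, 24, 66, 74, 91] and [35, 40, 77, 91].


Take 9 from A
Take 24 from A
Take 35 from B
Take 40 from B
Take 66 from A
Take 74 from A
Take 77 from B
Take 91 from A

Merged: [9, 24, 35, 40, 66, 74, 77, 91, 91]


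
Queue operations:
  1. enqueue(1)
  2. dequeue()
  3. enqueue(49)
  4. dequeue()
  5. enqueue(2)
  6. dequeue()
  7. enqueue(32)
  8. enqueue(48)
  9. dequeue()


enqueue(1) -> [1]
dequeue()->1, []
enqueue(49) -> [49]
dequeue()->49, []
enqueue(2) -> [2]
dequeue()->2, []
enqueue(32) -> [32]
enqueue(48) -> [32, 48]
dequeue()->32, [48]

Final queue: [48]


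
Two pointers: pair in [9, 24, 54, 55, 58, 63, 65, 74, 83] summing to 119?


lo=0(9)+hi=8(83)=92
lo=1(24)+hi=8(83)=107
lo=2(54)+hi=8(83)=137
lo=2(54)+hi=7(74)=128
lo=2(54)+hi=6(65)=119

Yes: 54+65=119


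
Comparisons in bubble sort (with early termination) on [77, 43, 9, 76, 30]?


Algorithm: bubble sort (with early termination)
Input: [77, 43, 9, 76, 30]
Sorted: [9, 30, 43, 76, 77]

10


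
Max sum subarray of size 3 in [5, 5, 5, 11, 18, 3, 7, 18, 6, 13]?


[0:3]: 15
[1:4]: 21
[2:5]: 34
[3:6]: 32
[4:7]: 28
[5:8]: 28
[6:9]: 31
[7:10]: 37

Max: 37 at [7:10]


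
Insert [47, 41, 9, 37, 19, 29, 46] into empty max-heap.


Insert 47: [47]
Insert 41: [47, 41]
Insert 9: [47, 41, 9]
Insert 37: [47, 41, 9, 37]
Insert 19: [47, 41, 9, 37, 19]
Insert 29: [47, 41, 29, 37, 19, 9]
Insert 46: [47, 41, 46, 37, 19, 9, 29]

Final heap: [47, 41, 46, 37, 19, 9, 29]


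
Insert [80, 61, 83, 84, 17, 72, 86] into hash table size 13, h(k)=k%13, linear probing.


Insert 80: h=2 -> slot 2
Insert 61: h=9 -> slot 9
Insert 83: h=5 -> slot 5
Insert 84: h=6 -> slot 6
Insert 17: h=4 -> slot 4
Insert 72: h=7 -> slot 7
Insert 86: h=8 -> slot 8

Table: [None, None, 80, None, 17, 83, 84, 72, 86, 61, None, None, None]


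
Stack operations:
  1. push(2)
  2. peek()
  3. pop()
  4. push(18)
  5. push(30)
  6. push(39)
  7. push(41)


push(2) -> [2]
peek()->2
pop()->2, []
push(18) -> [18]
push(30) -> [18, 30]
push(39) -> [18, 30, 39]
push(41) -> [18, 30, 39, 41]

Final stack: [18, 30, 39, 41]


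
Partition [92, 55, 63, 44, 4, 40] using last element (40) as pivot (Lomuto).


Pivot: 40
  4 <= 40: swap -> [4, 55, 63, 44, 92, 40]
Place pivot at 1: [4, 40, 63, 44, 92, 55]

Partitioned: [4, 40, 63, 44, 92, 55]


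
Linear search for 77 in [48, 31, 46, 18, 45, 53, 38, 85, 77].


i=0: 48!=77
i=1: 31!=77
i=2: 46!=77
i=3: 18!=77
i=4: 45!=77
i=5: 53!=77
i=6: 38!=77
i=7: 85!=77
i=8: 77==77 found!

Found at 8, 9 comps


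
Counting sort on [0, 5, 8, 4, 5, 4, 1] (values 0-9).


Input: [0, 5, 8, 4, 5, 4, 1]
Counts: [1, 1, 0, 0, 2, 2, 0, 0, 1, 0]

Sorted: [0, 1, 4, 4, 5, 5, 8]


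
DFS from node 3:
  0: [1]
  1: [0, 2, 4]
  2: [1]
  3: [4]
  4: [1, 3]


Visit 3, push [4]
Visit 4, push [1]
Visit 1, push [2, 0]
Visit 0, push []
Visit 2, push []

DFS order: [3, 4, 1, 0, 2]


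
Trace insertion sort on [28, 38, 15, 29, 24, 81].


Initial: [28, 38, 15, 29, 24, 81]
Insert 38: [28, 38, 15, 29, 24, 81]
Insert 15: [15, 28, 38, 29, 24, 81]
Insert 29: [15, 28, 29, 38, 24, 81]
Insert 24: [15, 24, 28, 29, 38, 81]
Insert 81: [15, 24, 28, 29, 38, 81]

Sorted: [15, 24, 28, 29, 38, 81]


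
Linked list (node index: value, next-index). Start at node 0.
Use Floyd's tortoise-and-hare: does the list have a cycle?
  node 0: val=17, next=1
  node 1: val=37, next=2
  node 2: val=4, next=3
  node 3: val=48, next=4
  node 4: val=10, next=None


Floyd's tortoise (slow, +1) and hare (fast, +2):
  init: slow=0, fast=0
  step 1: slow=1, fast=2
  step 2: slow=2, fast=4
  step 3: fast -> None, no cycle

Cycle: no


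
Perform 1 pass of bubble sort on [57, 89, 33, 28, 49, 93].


Initial: [57, 89, 33, 28, 49, 93]
Pass 1: [57, 33, 28, 49, 89, 93] (3 swaps)

After 1 pass: [57, 33, 28, 49, 89, 93]


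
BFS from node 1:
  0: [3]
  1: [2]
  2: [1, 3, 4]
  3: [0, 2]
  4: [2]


Visit 1, enqueue [2]
Visit 2, enqueue [3, 4]
Visit 3, enqueue [0]
Visit 4, enqueue []
Visit 0, enqueue []

BFS order: [1, 2, 3, 4, 0]


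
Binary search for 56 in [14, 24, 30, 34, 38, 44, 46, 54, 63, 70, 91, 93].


Step 1: lo=0, hi=11, mid=5, val=44
Step 2: lo=6, hi=11, mid=8, val=63
Step 3: lo=6, hi=7, mid=6, val=46
Step 4: lo=7, hi=7, mid=7, val=54

Not found


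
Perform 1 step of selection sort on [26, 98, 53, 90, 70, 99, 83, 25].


Initial: [26, 98, 53, 90, 70, 99, 83, 25]
Step 1: min=25 at 7
  Swap: [25, 98, 53, 90, 70, 99, 83, 26]

After 1 step: [25, 98, 53, 90, 70, 99, 83, 26]


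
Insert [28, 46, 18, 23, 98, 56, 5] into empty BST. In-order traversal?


Insert 28: root
Insert 46: R from 28
Insert 18: L from 28
Insert 23: L from 28 -> R from 18
Insert 98: R from 28 -> R from 46
Insert 56: R from 28 -> R from 46 -> L from 98
Insert 5: L from 28 -> L from 18

In-order: [5, 18, 23, 28, 46, 56, 98]


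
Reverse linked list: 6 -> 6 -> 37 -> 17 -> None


Step 1: curr=6, set curr.next=prev(None) | reversed so far: 6
Step 2: curr=6, set curr.next=prev(6) | reversed so far: 6 -> 6
Step 3: curr=37, set curr.next=prev(6) | reversed so far: 37 -> 6 -> 6
Step 4: curr=17, set curr.next=prev(37) | reversed so far: 17 -> 37 -> 6 -> 6

17 -> 37 -> 6 -> 6 -> None


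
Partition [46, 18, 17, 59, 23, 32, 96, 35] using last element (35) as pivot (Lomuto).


Pivot: 35
  18 <= 35: swap -> [18, 46, 17, 59, 23, 32, 96, 35]
  17 <= 35: swap -> [18, 17, 46, 59, 23, 32, 96, 35]
  23 <= 35: swap -> [18, 17, 23, 59, 46, 32, 96, 35]
  32 <= 35: swap -> [18, 17, 23, 32, 46, 59, 96, 35]
Place pivot at 4: [18, 17, 23, 32, 35, 59, 96, 46]

Partitioned: [18, 17, 23, 32, 35, 59, 96, 46]


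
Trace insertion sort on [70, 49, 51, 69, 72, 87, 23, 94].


Initial: [70, 49, 51, 69, 72, 87, 23, 94]
Insert 49: [49, 70, 51, 69, 72, 87, 23, 94]
Insert 51: [49, 51, 70, 69, 72, 87, 23, 94]
Insert 69: [49, 51, 69, 70, 72, 87, 23, 94]
Insert 72: [49, 51, 69, 70, 72, 87, 23, 94]
Insert 87: [49, 51, 69, 70, 72, 87, 23, 94]
Insert 23: [23, 49, 51, 69, 70, 72, 87, 94]
Insert 94: [23, 49, 51, 69, 70, 72, 87, 94]

Sorted: [23, 49, 51, 69, 70, 72, 87, 94]


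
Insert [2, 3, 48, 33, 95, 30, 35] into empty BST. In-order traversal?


Insert 2: root
Insert 3: R from 2
Insert 48: R from 2 -> R from 3
Insert 33: R from 2 -> R from 3 -> L from 48
Insert 95: R from 2 -> R from 3 -> R from 48
Insert 30: R from 2 -> R from 3 -> L from 48 -> L from 33
Insert 35: R from 2 -> R from 3 -> L from 48 -> R from 33

In-order: [2, 3, 30, 33, 35, 48, 95]


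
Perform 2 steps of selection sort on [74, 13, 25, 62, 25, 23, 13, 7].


Initial: [74, 13, 25, 62, 25, 23, 13, 7]
Step 1: min=7 at 7
  Swap: [7, 13, 25, 62, 25, 23, 13, 74]
Step 2: min=13 at 1
  Swap: [7, 13, 25, 62, 25, 23, 13, 74]

After 2 steps: [7, 13, 25, 62, 25, 23, 13, 74]


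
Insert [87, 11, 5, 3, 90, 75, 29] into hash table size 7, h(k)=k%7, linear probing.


Insert 87: h=3 -> slot 3
Insert 11: h=4 -> slot 4
Insert 5: h=5 -> slot 5
Insert 3: h=3, 3 probes -> slot 6
Insert 90: h=6, 1 probes -> slot 0
Insert 75: h=5, 3 probes -> slot 1
Insert 29: h=1, 1 probes -> slot 2

Table: [90, 75, 29, 87, 11, 5, 3]


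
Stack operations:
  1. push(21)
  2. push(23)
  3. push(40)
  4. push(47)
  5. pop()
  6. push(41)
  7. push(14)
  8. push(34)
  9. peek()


push(21) -> [21]
push(23) -> [21, 23]
push(40) -> [21, 23, 40]
push(47) -> [21, 23, 40, 47]
pop()->47, [21, 23, 40]
push(41) -> [21, 23, 40, 41]
push(14) -> [21, 23, 40, 41, 14]
push(34) -> [21, 23, 40, 41, 14, 34]
peek()->34

Final stack: [21, 23, 40, 41, 14, 34]


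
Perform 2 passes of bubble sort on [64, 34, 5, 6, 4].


Initial: [64, 34, 5, 6, 4]
Pass 1: [34, 5, 6, 4, 64] (4 swaps)
Pass 2: [5, 6, 4, 34, 64] (3 swaps)

After 2 passes: [5, 6, 4, 34, 64]


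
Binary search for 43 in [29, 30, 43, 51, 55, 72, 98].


Step 1: lo=0, hi=6, mid=3, val=51
Step 2: lo=0, hi=2, mid=1, val=30
Step 3: lo=2, hi=2, mid=2, val=43

Found at index 2


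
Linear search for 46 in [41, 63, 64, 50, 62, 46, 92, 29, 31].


i=0: 41!=46
i=1: 63!=46
i=2: 64!=46
i=3: 50!=46
i=4: 62!=46
i=5: 46==46 found!

Found at 5, 6 comps


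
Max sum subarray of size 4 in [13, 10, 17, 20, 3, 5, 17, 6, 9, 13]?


[0:4]: 60
[1:5]: 50
[2:6]: 45
[3:7]: 45
[4:8]: 31
[5:9]: 37
[6:10]: 45

Max: 60 at [0:4]


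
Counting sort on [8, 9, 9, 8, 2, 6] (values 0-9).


Input: [8, 9, 9, 8, 2, 6]
Counts: [0, 0, 1, 0, 0, 0, 1, 0, 2, 2]

Sorted: [2, 6, 8, 8, 9, 9]


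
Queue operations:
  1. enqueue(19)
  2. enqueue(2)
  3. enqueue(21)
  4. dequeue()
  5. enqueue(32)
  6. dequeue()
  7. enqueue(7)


enqueue(19) -> [19]
enqueue(2) -> [19, 2]
enqueue(21) -> [19, 2, 21]
dequeue()->19, [2, 21]
enqueue(32) -> [2, 21, 32]
dequeue()->2, [21, 32]
enqueue(7) -> [21, 32, 7]

Final queue: [21, 32, 7]


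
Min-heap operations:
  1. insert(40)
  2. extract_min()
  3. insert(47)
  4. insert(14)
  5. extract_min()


insert(40) -> [40]
extract_min()->40, []
insert(47) -> [47]
insert(14) -> [14, 47]
extract_min()->14, [47]

Final heap: [47]


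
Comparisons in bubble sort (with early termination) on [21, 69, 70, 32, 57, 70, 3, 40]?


Algorithm: bubble sort (with early termination)
Input: [21, 69, 70, 32, 57, 70, 3, 40]
Sorted: [3, 21, 32, 40, 57, 69, 70, 70]

28


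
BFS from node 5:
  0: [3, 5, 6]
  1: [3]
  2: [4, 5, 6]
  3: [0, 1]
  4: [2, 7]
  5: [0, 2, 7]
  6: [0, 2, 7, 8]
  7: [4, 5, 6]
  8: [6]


Visit 5, enqueue [0, 2, 7]
Visit 0, enqueue [3, 6]
Visit 2, enqueue [4]
Visit 7, enqueue []
Visit 3, enqueue [1]
Visit 6, enqueue [8]
Visit 4, enqueue []
Visit 1, enqueue []
Visit 8, enqueue []

BFS order: [5, 0, 2, 7, 3, 6, 4, 1, 8]


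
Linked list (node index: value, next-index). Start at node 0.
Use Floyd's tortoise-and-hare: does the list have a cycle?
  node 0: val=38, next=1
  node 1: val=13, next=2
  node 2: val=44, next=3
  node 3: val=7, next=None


Floyd's tortoise (slow, +1) and hare (fast, +2):
  init: slow=0, fast=0
  step 1: slow=1, fast=2
  step 2: fast 2->3->None, no cycle

Cycle: no


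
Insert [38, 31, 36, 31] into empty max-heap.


Insert 38: [38]
Insert 31: [38, 31]
Insert 36: [38, 31, 36]
Insert 31: [38, 31, 36, 31]

Final heap: [38, 31, 36, 31]


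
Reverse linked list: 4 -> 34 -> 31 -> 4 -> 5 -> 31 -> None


Step 1: curr=4, set curr.next=prev(None) | reversed so far: 4
Step 2: curr=34, set curr.next=prev(4) | reversed so far: 34 -> 4
Step 3: curr=31, set curr.next=prev(34) | reversed so far: 31 -> 34 -> 4
Step 4: curr=4, set curr.next=prev(31) | reversed so far: 4 -> 31 -> 34 -> 4
Step 5: curr=5, set curr.next=prev(4) | reversed so far: 5 -> 4 -> 31 -> 34 -> 4
Step 6: curr=31, set curr.next=prev(5) | reversed so far: 31 -> 5 -> 4 -> 31 -> 34 -> 4

31 -> 5 -> 4 -> 31 -> 34 -> 4 -> None


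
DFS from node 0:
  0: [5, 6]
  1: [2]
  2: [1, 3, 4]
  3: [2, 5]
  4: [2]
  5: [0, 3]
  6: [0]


Visit 0, push [6, 5]
Visit 5, push [3]
Visit 3, push [2]
Visit 2, push [4, 1]
Visit 1, push []
Visit 4, push []
Visit 6, push []

DFS order: [0, 5, 3, 2, 1, 4, 6]


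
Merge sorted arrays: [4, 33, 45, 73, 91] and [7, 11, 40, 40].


Take 4 from A
Take 7 from B
Take 11 from B
Take 33 from A
Take 40 from B
Take 40 from B

Merged: [4, 7, 11, 33, 40, 40, 45, 73, 91]


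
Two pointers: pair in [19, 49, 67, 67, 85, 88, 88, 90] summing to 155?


lo=0(19)+hi=7(90)=109
lo=1(49)+hi=7(90)=139
lo=2(67)+hi=7(90)=157
lo=2(67)+hi=6(88)=155

Yes: 67+88=155


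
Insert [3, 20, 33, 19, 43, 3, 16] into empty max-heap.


Insert 3: [3]
Insert 20: [20, 3]
Insert 33: [33, 3, 20]
Insert 19: [33, 19, 20, 3]
Insert 43: [43, 33, 20, 3, 19]
Insert 3: [43, 33, 20, 3, 19, 3]
Insert 16: [43, 33, 20, 3, 19, 3, 16]

Final heap: [43, 33, 20, 3, 19, 3, 16]


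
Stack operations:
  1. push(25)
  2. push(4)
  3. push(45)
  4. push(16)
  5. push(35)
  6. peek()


push(25) -> [25]
push(4) -> [25, 4]
push(45) -> [25, 4, 45]
push(16) -> [25, 4, 45, 16]
push(35) -> [25, 4, 45, 16, 35]
peek()->35

Final stack: [25, 4, 45, 16, 35]


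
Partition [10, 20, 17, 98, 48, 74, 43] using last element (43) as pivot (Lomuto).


Pivot: 43
  10 <= 43: advance i (no swap)
  20 <= 43: advance i (no swap)
  17 <= 43: advance i (no swap)
Place pivot at 3: [10, 20, 17, 43, 48, 74, 98]

Partitioned: [10, 20, 17, 43, 48, 74, 98]


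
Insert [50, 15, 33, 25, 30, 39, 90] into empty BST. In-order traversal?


Insert 50: root
Insert 15: L from 50
Insert 33: L from 50 -> R from 15
Insert 25: L from 50 -> R from 15 -> L from 33
Insert 30: L from 50 -> R from 15 -> L from 33 -> R from 25
Insert 39: L from 50 -> R from 15 -> R from 33
Insert 90: R from 50

In-order: [15, 25, 30, 33, 39, 50, 90]


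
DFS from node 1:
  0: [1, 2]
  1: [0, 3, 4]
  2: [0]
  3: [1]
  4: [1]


Visit 1, push [4, 3, 0]
Visit 0, push [2]
Visit 2, push []
Visit 3, push []
Visit 4, push []

DFS order: [1, 0, 2, 3, 4]


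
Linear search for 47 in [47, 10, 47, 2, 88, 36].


i=0: 47==47 found!

Found at 0, 1 comps


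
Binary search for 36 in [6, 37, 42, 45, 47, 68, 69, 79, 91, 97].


Step 1: lo=0, hi=9, mid=4, val=47
Step 2: lo=0, hi=3, mid=1, val=37
Step 3: lo=0, hi=0, mid=0, val=6

Not found


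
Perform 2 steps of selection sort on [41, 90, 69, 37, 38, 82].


Initial: [41, 90, 69, 37, 38, 82]
Step 1: min=37 at 3
  Swap: [37, 90, 69, 41, 38, 82]
Step 2: min=38 at 4
  Swap: [37, 38, 69, 41, 90, 82]

After 2 steps: [37, 38, 69, 41, 90, 82]


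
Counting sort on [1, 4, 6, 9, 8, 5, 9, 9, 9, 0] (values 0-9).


Input: [1, 4, 6, 9, 8, 5, 9, 9, 9, 0]
Counts: [1, 1, 0, 0, 1, 1, 1, 0, 1, 4]

Sorted: [0, 1, 4, 5, 6, 8, 9, 9, 9, 9]


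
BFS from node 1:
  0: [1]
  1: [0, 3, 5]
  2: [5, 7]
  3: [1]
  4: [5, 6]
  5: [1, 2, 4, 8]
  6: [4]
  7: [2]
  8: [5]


Visit 1, enqueue [0, 3, 5]
Visit 0, enqueue []
Visit 3, enqueue []
Visit 5, enqueue [2, 4, 8]
Visit 2, enqueue [7]
Visit 4, enqueue [6]
Visit 8, enqueue []
Visit 7, enqueue []
Visit 6, enqueue []

BFS order: [1, 0, 3, 5, 2, 4, 8, 7, 6]


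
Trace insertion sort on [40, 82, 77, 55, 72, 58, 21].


Initial: [40, 82, 77, 55, 72, 58, 21]
Insert 82: [40, 82, 77, 55, 72, 58, 21]
Insert 77: [40, 77, 82, 55, 72, 58, 21]
Insert 55: [40, 55, 77, 82, 72, 58, 21]
Insert 72: [40, 55, 72, 77, 82, 58, 21]
Insert 58: [40, 55, 58, 72, 77, 82, 21]
Insert 21: [21, 40, 55, 58, 72, 77, 82]

Sorted: [21, 40, 55, 58, 72, 77, 82]


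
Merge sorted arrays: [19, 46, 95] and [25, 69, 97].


Take 19 from A
Take 25 from B
Take 46 from A
Take 69 from B
Take 95 from A

Merged: [19, 25, 46, 69, 95, 97]


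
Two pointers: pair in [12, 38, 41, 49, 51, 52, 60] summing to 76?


lo=0(12)+hi=6(60)=72
lo=1(38)+hi=6(60)=98
lo=1(38)+hi=5(52)=90
lo=1(38)+hi=4(51)=89
lo=1(38)+hi=3(49)=87
lo=1(38)+hi=2(41)=79

No pair found


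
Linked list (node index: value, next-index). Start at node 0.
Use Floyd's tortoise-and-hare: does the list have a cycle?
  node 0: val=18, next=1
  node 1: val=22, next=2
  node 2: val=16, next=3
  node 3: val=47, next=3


Floyd's tortoise (slow, +1) and hare (fast, +2):
  init: slow=0, fast=0
  step 1: slow=1, fast=2
  step 2: slow=2, fast=3
  step 3: slow=3, fast=3
  slow == fast at node 3: cycle detected

Cycle: yes


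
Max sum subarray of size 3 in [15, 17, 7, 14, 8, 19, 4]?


[0:3]: 39
[1:4]: 38
[2:5]: 29
[3:6]: 41
[4:7]: 31

Max: 41 at [3:6]


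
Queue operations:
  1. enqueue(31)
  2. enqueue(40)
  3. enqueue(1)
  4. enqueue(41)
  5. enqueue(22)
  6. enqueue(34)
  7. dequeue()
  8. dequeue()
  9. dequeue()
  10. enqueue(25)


enqueue(31) -> [31]
enqueue(40) -> [31, 40]
enqueue(1) -> [31, 40, 1]
enqueue(41) -> [31, 40, 1, 41]
enqueue(22) -> [31, 40, 1, 41, 22]
enqueue(34) -> [31, 40, 1, 41, 22, 34]
dequeue()->31, [40, 1, 41, 22, 34]
dequeue()->40, [1, 41, 22, 34]
dequeue()->1, [41, 22, 34]
enqueue(25) -> [41, 22, 34, 25]

Final queue: [41, 22, 34, 25]


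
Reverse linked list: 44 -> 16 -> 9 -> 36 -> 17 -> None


Step 1: curr=44, set curr.next=prev(None) | reversed so far: 44
Step 2: curr=16, set curr.next=prev(44) | reversed so far: 16 -> 44
Step 3: curr=9, set curr.next=prev(16) | reversed so far: 9 -> 16 -> 44
Step 4: curr=36, set curr.next=prev(9) | reversed so far: 36 -> 9 -> 16 -> 44
Step 5: curr=17, set curr.next=prev(36) | reversed so far: 17 -> 36 -> 9 -> 16 -> 44

17 -> 36 -> 9 -> 16 -> 44 -> None


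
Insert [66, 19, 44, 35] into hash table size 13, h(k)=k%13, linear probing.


Insert 66: h=1 -> slot 1
Insert 19: h=6 -> slot 6
Insert 44: h=5 -> slot 5
Insert 35: h=9 -> slot 9

Table: [None, 66, None, None, None, 44, 19, None, None, 35, None, None, None]


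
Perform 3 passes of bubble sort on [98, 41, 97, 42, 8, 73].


Initial: [98, 41, 97, 42, 8, 73]
Pass 1: [41, 97, 42, 8, 73, 98] (5 swaps)
Pass 2: [41, 42, 8, 73, 97, 98] (3 swaps)
Pass 3: [41, 8, 42, 73, 97, 98] (1 swaps)

After 3 passes: [41, 8, 42, 73, 97, 98]


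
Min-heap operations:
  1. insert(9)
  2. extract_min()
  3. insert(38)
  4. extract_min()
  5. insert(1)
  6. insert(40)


insert(9) -> [9]
extract_min()->9, []
insert(38) -> [38]
extract_min()->38, []
insert(1) -> [1]
insert(40) -> [1, 40]

Final heap: [1, 40]


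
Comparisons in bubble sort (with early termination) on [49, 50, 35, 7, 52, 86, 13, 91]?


Algorithm: bubble sort (with early termination)
Input: [49, 50, 35, 7, 52, 86, 13, 91]
Sorted: [7, 13, 35, 49, 50, 52, 86, 91]

27


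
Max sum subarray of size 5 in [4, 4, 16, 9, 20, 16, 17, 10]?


[0:5]: 53
[1:6]: 65
[2:7]: 78
[3:8]: 72

Max: 78 at [2:7]


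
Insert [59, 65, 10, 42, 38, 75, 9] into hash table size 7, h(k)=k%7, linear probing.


Insert 59: h=3 -> slot 3
Insert 65: h=2 -> slot 2
Insert 10: h=3, 1 probes -> slot 4
Insert 42: h=0 -> slot 0
Insert 38: h=3, 2 probes -> slot 5
Insert 75: h=5, 1 probes -> slot 6
Insert 9: h=2, 6 probes -> slot 1

Table: [42, 9, 65, 59, 10, 38, 75]


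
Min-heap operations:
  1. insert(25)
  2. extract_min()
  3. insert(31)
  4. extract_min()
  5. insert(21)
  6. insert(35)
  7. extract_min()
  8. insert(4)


insert(25) -> [25]
extract_min()->25, []
insert(31) -> [31]
extract_min()->31, []
insert(21) -> [21]
insert(35) -> [21, 35]
extract_min()->21, [35]
insert(4) -> [4, 35]

Final heap: [4, 35]


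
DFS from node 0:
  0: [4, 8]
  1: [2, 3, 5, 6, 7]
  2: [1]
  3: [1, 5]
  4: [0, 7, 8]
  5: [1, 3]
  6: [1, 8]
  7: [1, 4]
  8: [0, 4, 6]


Visit 0, push [8, 4]
Visit 4, push [8, 7]
Visit 7, push [1]
Visit 1, push [6, 5, 3, 2]
Visit 2, push []
Visit 3, push [5]
Visit 5, push []
Visit 6, push [8]
Visit 8, push []

DFS order: [0, 4, 7, 1, 2, 3, 5, 6, 8]


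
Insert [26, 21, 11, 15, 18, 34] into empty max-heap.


Insert 26: [26]
Insert 21: [26, 21]
Insert 11: [26, 21, 11]
Insert 15: [26, 21, 11, 15]
Insert 18: [26, 21, 11, 15, 18]
Insert 34: [34, 21, 26, 15, 18, 11]

Final heap: [34, 21, 26, 15, 18, 11]


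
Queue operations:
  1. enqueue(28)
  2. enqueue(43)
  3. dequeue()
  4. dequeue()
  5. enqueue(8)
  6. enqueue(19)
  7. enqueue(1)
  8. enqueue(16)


enqueue(28) -> [28]
enqueue(43) -> [28, 43]
dequeue()->28, [43]
dequeue()->43, []
enqueue(8) -> [8]
enqueue(19) -> [8, 19]
enqueue(1) -> [8, 19, 1]
enqueue(16) -> [8, 19, 1, 16]

Final queue: [8, 19, 1, 16]


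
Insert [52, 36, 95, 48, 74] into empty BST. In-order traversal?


Insert 52: root
Insert 36: L from 52
Insert 95: R from 52
Insert 48: L from 52 -> R from 36
Insert 74: R from 52 -> L from 95

In-order: [36, 48, 52, 74, 95]


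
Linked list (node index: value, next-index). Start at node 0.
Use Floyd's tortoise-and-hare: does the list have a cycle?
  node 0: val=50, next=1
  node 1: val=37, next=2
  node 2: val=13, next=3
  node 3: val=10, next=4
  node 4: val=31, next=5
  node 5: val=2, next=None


Floyd's tortoise (slow, +1) and hare (fast, +2):
  init: slow=0, fast=0
  step 1: slow=1, fast=2
  step 2: slow=2, fast=4
  step 3: fast 4->5->None, no cycle

Cycle: no


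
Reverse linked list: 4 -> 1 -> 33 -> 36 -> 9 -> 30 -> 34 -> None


Step 1: curr=4, set curr.next=prev(None) | reversed so far: 4
Step 2: curr=1, set curr.next=prev(4) | reversed so far: 1 -> 4
Step 3: curr=33, set curr.next=prev(1) | reversed so far: 33 -> 1 -> 4
Step 4: curr=36, set curr.next=prev(33) | reversed so far: 36 -> 33 -> 1 -> 4
Step 5: curr=9, set curr.next=prev(36) | reversed so far: 9 -> 36 -> 33 -> 1 -> 4
Step 6: curr=30, set curr.next=prev(9) | reversed so far: 30 -> 9 -> 36 -> 33 -> 1 -> 4
Step 7: curr=34, set curr.next=prev(30) | reversed so far: 34 -> 30 -> 9 -> 36 -> 33 -> 1 -> 4

34 -> 30 -> 9 -> 36 -> 33 -> 1 -> 4 -> None


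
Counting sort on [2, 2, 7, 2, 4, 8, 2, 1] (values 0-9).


Input: [2, 2, 7, 2, 4, 8, 2, 1]
Counts: [0, 1, 4, 0, 1, 0, 0, 1, 1, 0]

Sorted: [1, 2, 2, 2, 2, 4, 7, 8]


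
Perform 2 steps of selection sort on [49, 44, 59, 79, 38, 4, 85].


Initial: [49, 44, 59, 79, 38, 4, 85]
Step 1: min=4 at 5
  Swap: [4, 44, 59, 79, 38, 49, 85]
Step 2: min=38 at 4
  Swap: [4, 38, 59, 79, 44, 49, 85]

After 2 steps: [4, 38, 59, 79, 44, 49, 85]


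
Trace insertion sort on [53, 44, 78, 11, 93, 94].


Initial: [53, 44, 78, 11, 93, 94]
Insert 44: [44, 53, 78, 11, 93, 94]
Insert 78: [44, 53, 78, 11, 93, 94]
Insert 11: [11, 44, 53, 78, 93, 94]
Insert 93: [11, 44, 53, 78, 93, 94]
Insert 94: [11, 44, 53, 78, 93, 94]

Sorted: [11, 44, 53, 78, 93, 94]


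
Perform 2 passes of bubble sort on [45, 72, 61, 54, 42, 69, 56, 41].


Initial: [45, 72, 61, 54, 42, 69, 56, 41]
Pass 1: [45, 61, 54, 42, 69, 56, 41, 72] (6 swaps)
Pass 2: [45, 54, 42, 61, 56, 41, 69, 72] (4 swaps)

After 2 passes: [45, 54, 42, 61, 56, 41, 69, 72]


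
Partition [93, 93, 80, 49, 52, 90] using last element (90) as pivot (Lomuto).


Pivot: 90
  80 <= 90: swap -> [80, 93, 93, 49, 52, 90]
  49 <= 90: swap -> [80, 49, 93, 93, 52, 90]
  52 <= 90: swap -> [80, 49, 52, 93, 93, 90]
Place pivot at 3: [80, 49, 52, 90, 93, 93]

Partitioned: [80, 49, 52, 90, 93, 93]


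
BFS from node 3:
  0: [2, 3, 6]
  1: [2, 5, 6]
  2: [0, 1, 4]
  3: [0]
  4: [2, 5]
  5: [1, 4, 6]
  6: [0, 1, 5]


Visit 3, enqueue [0]
Visit 0, enqueue [2, 6]
Visit 2, enqueue [1, 4]
Visit 6, enqueue [5]
Visit 1, enqueue []
Visit 4, enqueue []
Visit 5, enqueue []

BFS order: [3, 0, 2, 6, 1, 4, 5]


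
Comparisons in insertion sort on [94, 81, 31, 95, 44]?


Algorithm: insertion sort
Input: [94, 81, 31, 95, 44]
Sorted: [31, 44, 81, 94, 95]

8


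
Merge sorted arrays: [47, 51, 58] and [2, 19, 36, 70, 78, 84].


Take 2 from B
Take 19 from B
Take 36 from B
Take 47 from A
Take 51 from A
Take 58 from A

Merged: [2, 19, 36, 47, 51, 58, 70, 78, 84]


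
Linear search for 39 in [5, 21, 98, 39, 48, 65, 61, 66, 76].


i=0: 5!=39
i=1: 21!=39
i=2: 98!=39
i=3: 39==39 found!

Found at 3, 4 comps


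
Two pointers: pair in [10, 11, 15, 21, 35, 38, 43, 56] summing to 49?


lo=0(10)+hi=7(56)=66
lo=0(10)+hi=6(43)=53
lo=0(10)+hi=5(38)=48
lo=1(11)+hi=5(38)=49

Yes: 11+38=49


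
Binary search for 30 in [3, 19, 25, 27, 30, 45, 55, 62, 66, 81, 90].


Step 1: lo=0, hi=10, mid=5, val=45
Step 2: lo=0, hi=4, mid=2, val=25
Step 3: lo=3, hi=4, mid=3, val=27
Step 4: lo=4, hi=4, mid=4, val=30

Found at index 4


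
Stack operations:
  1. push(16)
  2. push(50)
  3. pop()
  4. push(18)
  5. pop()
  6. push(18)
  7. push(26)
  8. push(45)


push(16) -> [16]
push(50) -> [16, 50]
pop()->50, [16]
push(18) -> [16, 18]
pop()->18, [16]
push(18) -> [16, 18]
push(26) -> [16, 18, 26]
push(45) -> [16, 18, 26, 45]

Final stack: [16, 18, 26, 45]


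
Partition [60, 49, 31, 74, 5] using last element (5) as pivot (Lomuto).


Pivot: 5
Place pivot at 0: [5, 49, 31, 74, 60]

Partitioned: [5, 49, 31, 74, 60]


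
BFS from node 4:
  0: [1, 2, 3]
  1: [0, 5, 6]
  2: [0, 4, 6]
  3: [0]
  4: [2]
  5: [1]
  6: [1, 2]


Visit 4, enqueue [2]
Visit 2, enqueue [0, 6]
Visit 0, enqueue [1, 3]
Visit 6, enqueue []
Visit 1, enqueue [5]
Visit 3, enqueue []
Visit 5, enqueue []

BFS order: [4, 2, 0, 6, 1, 3, 5]


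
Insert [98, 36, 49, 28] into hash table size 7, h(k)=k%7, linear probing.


Insert 98: h=0 -> slot 0
Insert 36: h=1 -> slot 1
Insert 49: h=0, 2 probes -> slot 2
Insert 28: h=0, 3 probes -> slot 3

Table: [98, 36, 49, 28, None, None, None]


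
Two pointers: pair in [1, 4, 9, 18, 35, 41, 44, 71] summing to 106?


lo=0(1)+hi=7(71)=72
lo=1(4)+hi=7(71)=75
lo=2(9)+hi=7(71)=80
lo=3(18)+hi=7(71)=89
lo=4(35)+hi=7(71)=106

Yes: 35+71=106


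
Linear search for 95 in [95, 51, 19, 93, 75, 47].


i=0: 95==95 found!

Found at 0, 1 comps


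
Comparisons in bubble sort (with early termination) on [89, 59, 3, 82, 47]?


Algorithm: bubble sort (with early termination)
Input: [89, 59, 3, 82, 47]
Sorted: [3, 47, 59, 82, 89]

10


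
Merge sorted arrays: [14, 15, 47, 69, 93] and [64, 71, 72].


Take 14 from A
Take 15 from A
Take 47 from A
Take 64 from B
Take 69 from A
Take 71 from B
Take 72 from B

Merged: [14, 15, 47, 64, 69, 71, 72, 93]


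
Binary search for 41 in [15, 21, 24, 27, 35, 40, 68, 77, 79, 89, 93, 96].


Step 1: lo=0, hi=11, mid=5, val=40
Step 2: lo=6, hi=11, mid=8, val=79
Step 3: lo=6, hi=7, mid=6, val=68

Not found


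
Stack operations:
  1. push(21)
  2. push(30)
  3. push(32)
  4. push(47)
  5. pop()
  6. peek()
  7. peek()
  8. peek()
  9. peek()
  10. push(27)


push(21) -> [21]
push(30) -> [21, 30]
push(32) -> [21, 30, 32]
push(47) -> [21, 30, 32, 47]
pop()->47, [21, 30, 32]
peek()->32
peek()->32
peek()->32
peek()->32
push(27) -> [21, 30, 32, 27]

Final stack: [21, 30, 32, 27]


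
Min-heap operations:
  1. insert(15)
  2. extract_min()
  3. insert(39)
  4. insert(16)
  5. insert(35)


insert(15) -> [15]
extract_min()->15, []
insert(39) -> [39]
insert(16) -> [16, 39]
insert(35) -> [16, 39, 35]

Final heap: [16, 39, 35]


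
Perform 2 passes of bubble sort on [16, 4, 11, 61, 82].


Initial: [16, 4, 11, 61, 82]
Pass 1: [4, 11, 16, 61, 82] (2 swaps)
Pass 2: [4, 11, 16, 61, 82] (0 swaps)

After 2 passes: [4, 11, 16, 61, 82]


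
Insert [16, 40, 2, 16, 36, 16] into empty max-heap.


Insert 16: [16]
Insert 40: [40, 16]
Insert 2: [40, 16, 2]
Insert 16: [40, 16, 2, 16]
Insert 36: [40, 36, 2, 16, 16]
Insert 16: [40, 36, 16, 16, 16, 2]

Final heap: [40, 36, 16, 16, 16, 2]


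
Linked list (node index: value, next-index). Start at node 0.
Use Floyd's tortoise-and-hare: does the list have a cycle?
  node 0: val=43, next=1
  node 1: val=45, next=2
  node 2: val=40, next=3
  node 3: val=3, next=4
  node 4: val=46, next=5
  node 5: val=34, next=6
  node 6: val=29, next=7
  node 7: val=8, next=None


Floyd's tortoise (slow, +1) and hare (fast, +2):
  init: slow=0, fast=0
  step 1: slow=1, fast=2
  step 2: slow=2, fast=4
  step 3: slow=3, fast=6
  step 4: fast 6->7->None, no cycle

Cycle: no


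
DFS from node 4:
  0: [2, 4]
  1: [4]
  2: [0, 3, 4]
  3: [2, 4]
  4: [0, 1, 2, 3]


Visit 4, push [3, 2, 1, 0]
Visit 0, push [2]
Visit 2, push [3]
Visit 3, push []
Visit 1, push []

DFS order: [4, 0, 2, 3, 1]


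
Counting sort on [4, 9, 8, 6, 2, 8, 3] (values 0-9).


Input: [4, 9, 8, 6, 2, 8, 3]
Counts: [0, 0, 1, 1, 1, 0, 1, 0, 2, 1]

Sorted: [2, 3, 4, 6, 8, 8, 9]


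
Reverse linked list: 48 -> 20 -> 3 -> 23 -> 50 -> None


Step 1: curr=48, set curr.next=prev(None) | reversed so far: 48
Step 2: curr=20, set curr.next=prev(48) | reversed so far: 20 -> 48
Step 3: curr=3, set curr.next=prev(20) | reversed so far: 3 -> 20 -> 48
Step 4: curr=23, set curr.next=prev(3) | reversed so far: 23 -> 3 -> 20 -> 48
Step 5: curr=50, set curr.next=prev(23) | reversed so far: 50 -> 23 -> 3 -> 20 -> 48

50 -> 23 -> 3 -> 20 -> 48 -> None


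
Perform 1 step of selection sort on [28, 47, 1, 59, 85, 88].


Initial: [28, 47, 1, 59, 85, 88]
Step 1: min=1 at 2
  Swap: [1, 47, 28, 59, 85, 88]

After 1 step: [1, 47, 28, 59, 85, 88]


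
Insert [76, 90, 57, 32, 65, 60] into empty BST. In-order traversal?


Insert 76: root
Insert 90: R from 76
Insert 57: L from 76
Insert 32: L from 76 -> L from 57
Insert 65: L from 76 -> R from 57
Insert 60: L from 76 -> R from 57 -> L from 65

In-order: [32, 57, 60, 65, 76, 90]


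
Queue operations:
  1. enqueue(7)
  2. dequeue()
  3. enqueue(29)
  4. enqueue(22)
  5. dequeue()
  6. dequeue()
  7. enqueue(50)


enqueue(7) -> [7]
dequeue()->7, []
enqueue(29) -> [29]
enqueue(22) -> [29, 22]
dequeue()->29, [22]
dequeue()->22, []
enqueue(50) -> [50]

Final queue: [50]


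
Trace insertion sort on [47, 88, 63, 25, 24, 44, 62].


Initial: [47, 88, 63, 25, 24, 44, 62]
Insert 88: [47, 88, 63, 25, 24, 44, 62]
Insert 63: [47, 63, 88, 25, 24, 44, 62]
Insert 25: [25, 47, 63, 88, 24, 44, 62]
Insert 24: [24, 25, 47, 63, 88, 44, 62]
Insert 44: [24, 25, 44, 47, 63, 88, 62]
Insert 62: [24, 25, 44, 47, 62, 63, 88]

Sorted: [24, 25, 44, 47, 62, 63, 88]


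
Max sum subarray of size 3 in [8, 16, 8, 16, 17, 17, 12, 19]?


[0:3]: 32
[1:4]: 40
[2:5]: 41
[3:6]: 50
[4:7]: 46
[5:8]: 48

Max: 50 at [3:6]


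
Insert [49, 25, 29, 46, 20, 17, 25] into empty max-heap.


Insert 49: [49]
Insert 25: [49, 25]
Insert 29: [49, 25, 29]
Insert 46: [49, 46, 29, 25]
Insert 20: [49, 46, 29, 25, 20]
Insert 17: [49, 46, 29, 25, 20, 17]
Insert 25: [49, 46, 29, 25, 20, 17, 25]

Final heap: [49, 46, 29, 25, 20, 17, 25]


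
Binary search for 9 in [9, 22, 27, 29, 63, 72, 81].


Step 1: lo=0, hi=6, mid=3, val=29
Step 2: lo=0, hi=2, mid=1, val=22
Step 3: lo=0, hi=0, mid=0, val=9

Found at index 0


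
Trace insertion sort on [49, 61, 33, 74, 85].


Initial: [49, 61, 33, 74, 85]
Insert 61: [49, 61, 33, 74, 85]
Insert 33: [33, 49, 61, 74, 85]
Insert 74: [33, 49, 61, 74, 85]
Insert 85: [33, 49, 61, 74, 85]

Sorted: [33, 49, 61, 74, 85]


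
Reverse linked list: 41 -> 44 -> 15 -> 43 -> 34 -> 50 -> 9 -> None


Step 1: curr=41, set curr.next=prev(None) | reversed so far: 41
Step 2: curr=44, set curr.next=prev(41) | reversed so far: 44 -> 41
Step 3: curr=15, set curr.next=prev(44) | reversed so far: 15 -> 44 -> 41
Step 4: curr=43, set curr.next=prev(15) | reversed so far: 43 -> 15 -> 44 -> 41
Step 5: curr=34, set curr.next=prev(43) | reversed so far: 34 -> 43 -> 15 -> 44 -> 41
Step 6: curr=50, set curr.next=prev(34) | reversed so far: 50 -> 34 -> 43 -> 15 -> 44 -> 41
Step 7: curr=9, set curr.next=prev(50) | reversed so far: 9 -> 50 -> 34 -> 43 -> 15 -> 44 -> 41

9 -> 50 -> 34 -> 43 -> 15 -> 44 -> 41 -> None


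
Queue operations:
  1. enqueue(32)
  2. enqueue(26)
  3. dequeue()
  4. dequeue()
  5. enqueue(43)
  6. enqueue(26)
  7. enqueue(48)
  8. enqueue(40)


enqueue(32) -> [32]
enqueue(26) -> [32, 26]
dequeue()->32, [26]
dequeue()->26, []
enqueue(43) -> [43]
enqueue(26) -> [43, 26]
enqueue(48) -> [43, 26, 48]
enqueue(40) -> [43, 26, 48, 40]

Final queue: [43, 26, 48, 40]


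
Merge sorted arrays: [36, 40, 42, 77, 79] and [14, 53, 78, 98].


Take 14 from B
Take 36 from A
Take 40 from A
Take 42 from A
Take 53 from B
Take 77 from A
Take 78 from B
Take 79 from A

Merged: [14, 36, 40, 42, 53, 77, 78, 79, 98]


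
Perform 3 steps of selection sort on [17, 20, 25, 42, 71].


Initial: [17, 20, 25, 42, 71]
Step 1: min=17 at 0
  Swap: [17, 20, 25, 42, 71]
Step 2: min=20 at 1
  Swap: [17, 20, 25, 42, 71]
Step 3: min=25 at 2
  Swap: [17, 20, 25, 42, 71]

After 3 steps: [17, 20, 25, 42, 71]


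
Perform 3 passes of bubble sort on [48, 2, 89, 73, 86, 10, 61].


Initial: [48, 2, 89, 73, 86, 10, 61]
Pass 1: [2, 48, 73, 86, 10, 61, 89] (5 swaps)
Pass 2: [2, 48, 73, 10, 61, 86, 89] (2 swaps)
Pass 3: [2, 48, 10, 61, 73, 86, 89] (2 swaps)

After 3 passes: [2, 48, 10, 61, 73, 86, 89]


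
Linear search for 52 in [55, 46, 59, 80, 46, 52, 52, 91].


i=0: 55!=52
i=1: 46!=52
i=2: 59!=52
i=3: 80!=52
i=4: 46!=52
i=5: 52==52 found!

Found at 5, 6 comps


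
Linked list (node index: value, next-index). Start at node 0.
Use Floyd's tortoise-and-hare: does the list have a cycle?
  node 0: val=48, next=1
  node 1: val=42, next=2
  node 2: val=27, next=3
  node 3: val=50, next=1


Floyd's tortoise (slow, +1) and hare (fast, +2):
  init: slow=0, fast=0
  step 1: slow=1, fast=2
  step 2: slow=2, fast=1
  step 3: slow=3, fast=3
  slow == fast at node 3: cycle detected

Cycle: yes


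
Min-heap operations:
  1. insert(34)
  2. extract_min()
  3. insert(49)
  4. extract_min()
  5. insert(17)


insert(34) -> [34]
extract_min()->34, []
insert(49) -> [49]
extract_min()->49, []
insert(17) -> [17]

Final heap: [17]


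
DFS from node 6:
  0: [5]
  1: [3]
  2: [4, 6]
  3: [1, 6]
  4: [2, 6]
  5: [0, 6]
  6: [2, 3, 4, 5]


Visit 6, push [5, 4, 3, 2]
Visit 2, push [4]
Visit 4, push []
Visit 3, push [1]
Visit 1, push []
Visit 5, push [0]
Visit 0, push []

DFS order: [6, 2, 4, 3, 1, 5, 0]
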